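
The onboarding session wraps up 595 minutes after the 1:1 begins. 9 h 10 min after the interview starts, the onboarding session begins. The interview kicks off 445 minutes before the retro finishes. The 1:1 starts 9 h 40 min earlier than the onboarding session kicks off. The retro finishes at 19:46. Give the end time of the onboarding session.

The interview starts at 19:46 − 445 min = 12:21.
The onboarding session starts at 12:21 + 550 min = 21:31.
The 1:1 starts at 21:31 − 580 min = 11:51.
The onboarding session ends at 11:51 + 595 min = 21:46.

21:46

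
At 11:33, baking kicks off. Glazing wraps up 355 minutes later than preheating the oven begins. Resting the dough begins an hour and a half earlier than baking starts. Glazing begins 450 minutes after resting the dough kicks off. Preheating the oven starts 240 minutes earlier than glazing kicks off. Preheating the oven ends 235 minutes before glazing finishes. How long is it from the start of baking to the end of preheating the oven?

Resting the dough starts at 11:33 − 90 min = 10:03.
Glazing starts at 10:03 + 450 min = 17:33.
Preheating the oven starts at 17:33 − 240 min = 13:33.
Glazing ends at 13:33 + 355 min = 19:28.
Preheating the oven ends at 19:28 − 235 min = 15:33.
From 11:33 to 15:33 is 4 hours.

4 hours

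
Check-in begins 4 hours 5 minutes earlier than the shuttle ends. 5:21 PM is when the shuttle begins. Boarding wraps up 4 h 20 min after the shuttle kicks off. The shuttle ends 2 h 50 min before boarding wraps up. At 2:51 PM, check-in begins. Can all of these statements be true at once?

No

Boarding ends at 5:21 PM + 260 min = 9:41 PM.
The shuttle ends at 9:41 PM − 170 min = 6:51 PM.
Check-in starts at 6:51 PM − 245 min = 2:46 PM.
But check-in is also said to start at 2:51 PM — a 5-minute conflict.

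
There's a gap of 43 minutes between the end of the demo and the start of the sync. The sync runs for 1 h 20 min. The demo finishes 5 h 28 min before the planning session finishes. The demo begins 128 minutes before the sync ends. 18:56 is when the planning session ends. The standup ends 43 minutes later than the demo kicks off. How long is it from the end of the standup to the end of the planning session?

4 h 50 min

The demo ends at 18:56 − 328 min = 13:28.
The sync starts at 13:28 + 43 min = 14:11.
The sync ends at 14:11 + 80 min = 15:31.
The demo starts at 15:31 − 128 min = 13:23.
The standup ends at 13:23 + 43 min = 14:06.
From 14:06 to 18:56 is 4 h 50 min.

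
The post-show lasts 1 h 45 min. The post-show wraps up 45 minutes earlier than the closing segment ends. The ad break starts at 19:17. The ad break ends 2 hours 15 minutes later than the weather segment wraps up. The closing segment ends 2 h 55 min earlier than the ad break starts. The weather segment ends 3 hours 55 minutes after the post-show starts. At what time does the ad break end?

20:02

The closing segment ends at 19:17 − 175 min = 16:22.
The post-show ends at 16:22 − 45 min = 15:37.
The post-show starts at 15:37 − 105 min = 13:52.
The weather segment ends at 13:52 + 235 min = 17:47.
The ad break ends at 17:47 + 135 min = 20:02.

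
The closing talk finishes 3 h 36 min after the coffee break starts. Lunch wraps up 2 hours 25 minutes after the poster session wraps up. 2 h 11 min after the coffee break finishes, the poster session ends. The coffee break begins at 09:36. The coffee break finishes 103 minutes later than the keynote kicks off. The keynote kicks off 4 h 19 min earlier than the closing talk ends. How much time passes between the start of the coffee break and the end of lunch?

The closing talk ends at 09:36 + 216 min = 13:12.
The keynote starts at 13:12 − 259 min = 08:53.
The coffee break ends at 08:53 + 103 min = 10:36.
The poster session ends at 10:36 + 131 min = 12:47.
Lunch ends at 12:47 + 145 min = 15:12.
From 09:36 to 15:12 is 336 minutes.

336 minutes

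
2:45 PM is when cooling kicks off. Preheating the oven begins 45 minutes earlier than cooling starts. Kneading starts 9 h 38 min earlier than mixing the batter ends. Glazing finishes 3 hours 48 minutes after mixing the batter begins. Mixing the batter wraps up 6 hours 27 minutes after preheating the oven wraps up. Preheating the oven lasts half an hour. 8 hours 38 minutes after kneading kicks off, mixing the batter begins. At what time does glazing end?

11:45 PM

Preheating the oven starts at 2:45 PM − 45 min = 2:00 PM.
Preheating the oven ends at 2:00 PM + 30 min = 2:30 PM.
Mixing the batter ends at 2:30 PM + 387 min = 8:57 PM.
Kneading starts at 8:57 PM − 578 min = 11:19 AM.
Mixing the batter starts at 11:19 AM + 518 min = 7:57 PM.
Glazing ends at 7:57 PM + 228 min = 11:45 PM.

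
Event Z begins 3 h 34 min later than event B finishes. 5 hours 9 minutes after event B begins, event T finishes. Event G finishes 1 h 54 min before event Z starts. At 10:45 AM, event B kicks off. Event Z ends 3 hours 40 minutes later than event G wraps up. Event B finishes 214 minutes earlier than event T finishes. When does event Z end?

Event T ends at 10:45 AM + 309 min = 3:54 PM.
Event B ends at 3:54 PM − 214 min = 12:20 PM.
Event Z starts at 12:20 PM + 214 min = 3:54 PM.
Event G ends at 3:54 PM − 114 min = 2:00 PM.
Event Z ends at 2:00 PM + 220 min = 5:40 PM.

5:40 PM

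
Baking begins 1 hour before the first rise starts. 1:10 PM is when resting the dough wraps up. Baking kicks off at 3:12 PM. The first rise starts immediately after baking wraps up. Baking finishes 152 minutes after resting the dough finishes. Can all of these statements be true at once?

Baking ends at 1:10 PM + 152 min = 3:42 PM.
So the first rise starts at 3:42 PM.
Baking starts at 3:42 PM − 60 min = 2:42 PM.
But baking is also said to start at 3:12 PM — a 30-minute conflict.

No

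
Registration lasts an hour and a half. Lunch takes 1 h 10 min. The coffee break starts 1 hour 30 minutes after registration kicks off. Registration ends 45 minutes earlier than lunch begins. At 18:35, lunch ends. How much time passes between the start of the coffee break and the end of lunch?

115 minutes

Lunch starts at 18:35 − 70 min = 17:25.
Registration ends at 17:25 − 45 min = 16:40.
Registration starts at 16:40 − 90 min = 15:10.
The coffee break starts at 15:10 + 90 min = 16:40.
From 16:40 to 18:35 is 115 minutes.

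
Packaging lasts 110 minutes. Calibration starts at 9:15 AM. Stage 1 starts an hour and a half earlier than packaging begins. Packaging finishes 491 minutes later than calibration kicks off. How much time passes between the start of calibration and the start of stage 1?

Packaging ends at 9:15 AM + 491 min = 5:26 PM.
Packaging starts at 5:26 PM − 110 min = 3:36 PM.
Stage 1 starts at 3:36 PM − 90 min = 2:06 PM.
From 9:15 AM to 2:06 PM is 4 h 51 min.

4 h 51 min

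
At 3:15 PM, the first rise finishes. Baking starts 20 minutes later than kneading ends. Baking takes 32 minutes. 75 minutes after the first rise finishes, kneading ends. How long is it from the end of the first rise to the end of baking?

Kneading ends at 3:15 PM + 75 min = 4:30 PM.
Baking starts at 4:30 PM + 20 min = 4:50 PM.
Baking ends at 4:50 PM + 32 min = 5:22 PM.
From 3:15 PM to 5:22 PM is 127 minutes.

127 minutes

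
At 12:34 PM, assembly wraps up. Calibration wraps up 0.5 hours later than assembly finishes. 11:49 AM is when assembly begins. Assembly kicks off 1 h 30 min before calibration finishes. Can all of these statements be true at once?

Calibration ends at 12:34 PM + 30 min = 1:04 PM.
Assembly starts at 1:04 PM − 90 min = 11:34 AM.
But assembly is also said to start at 11:49 AM — a 15-minute conflict.

No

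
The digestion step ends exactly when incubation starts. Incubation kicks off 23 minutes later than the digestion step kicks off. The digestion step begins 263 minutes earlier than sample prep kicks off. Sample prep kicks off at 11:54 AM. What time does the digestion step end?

7:54 AM

The digestion step starts at 11:54 AM − 263 min = 7:31 AM.
Incubation starts at 7:31 AM + 23 min = 7:54 AM.
So the digestion step ends at 7:54 AM.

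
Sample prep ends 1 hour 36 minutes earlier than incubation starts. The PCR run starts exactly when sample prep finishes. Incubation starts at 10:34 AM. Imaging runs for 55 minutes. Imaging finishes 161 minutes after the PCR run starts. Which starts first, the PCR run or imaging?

the PCR run

Sample prep ends at 10:34 AM − 96 min = 8:58 AM.
So the PCR run starts at 8:58 AM.
Imaging ends at 8:58 AM + 161 min = 11:39 AM.
Imaging starts at 11:39 AM − 55 min = 10:44 AM.
The PCR run starts at 8:58 AM and imaging starts at 10:44 AM, so the PCR run is first.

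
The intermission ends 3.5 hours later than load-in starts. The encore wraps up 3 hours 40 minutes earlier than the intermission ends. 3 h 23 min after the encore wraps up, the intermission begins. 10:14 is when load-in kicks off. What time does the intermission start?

13:27

The intermission ends at 10:14 + 210 min = 13:44.
The encore ends at 13:44 − 220 min = 10:04.
The intermission starts at 10:04 + 203 min = 13:27.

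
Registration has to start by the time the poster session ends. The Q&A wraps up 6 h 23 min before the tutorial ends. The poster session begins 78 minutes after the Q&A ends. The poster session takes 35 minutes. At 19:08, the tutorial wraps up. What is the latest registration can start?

The Q&A ends at 19:08 − 383 min = 12:45.
The poster session starts at 12:45 + 78 min = 14:03.
The poster session ends at 14:03 + 35 min = 14:38.
Registration is bounded by the poster session, so the latest it can start is 14:38.

14:38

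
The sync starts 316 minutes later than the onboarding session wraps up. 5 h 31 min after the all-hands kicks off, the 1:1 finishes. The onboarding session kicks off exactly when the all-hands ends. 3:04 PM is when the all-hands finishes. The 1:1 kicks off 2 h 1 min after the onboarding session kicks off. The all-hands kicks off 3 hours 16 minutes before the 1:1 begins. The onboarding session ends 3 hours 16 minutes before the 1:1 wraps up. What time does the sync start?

The onboarding session starts at 3:04 PM.
The 1:1 starts at 3:04 PM + 121 min = 5:05 PM.
The all-hands starts at 5:05 PM − 196 min = 1:49 PM.
The 1:1 ends at 1:49 PM + 331 min = 7:20 PM.
The onboarding session ends at 7:20 PM − 196 min = 4:04 PM.
The sync starts at 4:04 PM + 316 min = 9:20 PM.

9:20 PM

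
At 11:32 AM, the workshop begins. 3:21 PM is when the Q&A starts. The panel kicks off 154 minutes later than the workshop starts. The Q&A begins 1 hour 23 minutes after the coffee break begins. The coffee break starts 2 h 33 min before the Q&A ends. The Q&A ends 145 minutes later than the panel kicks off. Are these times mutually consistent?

Yes

The panel starts at 11:32 AM + 154 min = 2:06 PM.
The Q&A ends at 2:06 PM + 145 min = 4:31 PM.
The coffee break starts at 4:31 PM − 153 min = 1:58 PM.
The Q&A starts at 1:58 PM + 83 min = 3:21 PM.
That matches the stated 3:21 PM, so the schedule is consistent.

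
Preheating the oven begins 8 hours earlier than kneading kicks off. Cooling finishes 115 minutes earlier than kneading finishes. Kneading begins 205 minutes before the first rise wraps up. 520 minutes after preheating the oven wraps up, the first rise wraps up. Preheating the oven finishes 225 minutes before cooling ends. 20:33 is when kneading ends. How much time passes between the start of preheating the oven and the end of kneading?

8 h 25 min

Cooling ends at 20:33 − 115 min = 18:38.
Preheating the oven ends at 18:38 − 225 min = 14:53.
The first rise ends at 14:53 + 520 min = 23:33.
Kneading starts at 23:33 − 205 min = 20:08.
Preheating the oven starts at 20:08 − 480 min = 12:08.
From 12:08 to 20:33 is 8 h 25 min.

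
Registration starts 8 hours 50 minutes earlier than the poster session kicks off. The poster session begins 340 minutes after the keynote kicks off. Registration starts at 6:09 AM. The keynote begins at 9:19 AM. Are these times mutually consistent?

Yes

The poster session starts at 9:19 AM + 340 min = 2:59 PM.
Registration starts at 2:59 PM − 530 min = 6:09 AM.
That matches the stated 6:09 AM, so the schedule is consistent.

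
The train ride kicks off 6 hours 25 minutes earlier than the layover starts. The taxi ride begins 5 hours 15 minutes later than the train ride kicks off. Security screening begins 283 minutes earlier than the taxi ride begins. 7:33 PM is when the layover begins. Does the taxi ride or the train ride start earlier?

the train ride

The train ride starts at 7:33 PM − 385 min = 1:08 PM.
The taxi ride starts at 1:08 PM + 315 min = 6:23 PM.
The taxi ride starts at 6:23 PM and the train ride starts at 1:08 PM, so the train ride is first.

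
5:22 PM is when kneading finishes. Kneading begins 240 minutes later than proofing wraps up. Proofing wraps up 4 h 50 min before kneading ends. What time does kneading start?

Proofing ends at 5:22 PM − 290 min = 12:32 PM.
Kneading starts at 12:32 PM + 240 min = 4:32 PM.

4:32 PM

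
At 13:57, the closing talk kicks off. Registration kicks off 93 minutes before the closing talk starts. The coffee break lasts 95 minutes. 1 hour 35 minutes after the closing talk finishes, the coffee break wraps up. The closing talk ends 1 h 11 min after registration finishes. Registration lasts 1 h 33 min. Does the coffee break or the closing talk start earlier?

the closing talk

Registration starts at 13:57 − 93 min = 12:24.
Registration ends at 12:24 + 93 min = 13:57.
The closing talk ends at 13:57 + 71 min = 15:08.
The coffee break ends at 15:08 + 95 min = 16:43.
The coffee break starts at 16:43 − 95 min = 15:08.
The coffee break starts at 15:08 and the closing talk starts at 13:57, so the closing talk is first.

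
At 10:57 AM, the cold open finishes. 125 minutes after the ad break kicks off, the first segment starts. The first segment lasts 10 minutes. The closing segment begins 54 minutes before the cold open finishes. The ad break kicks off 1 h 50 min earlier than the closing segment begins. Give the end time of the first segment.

10:28 AM

The closing segment starts at 10:57 AM − 54 min = 10:03 AM.
The ad break starts at 10:03 AM − 110 min = 8:13 AM.
The first segment starts at 8:13 AM + 125 min = 10:18 AM.
The first segment ends at 10:18 AM + 10 min = 10:28 AM.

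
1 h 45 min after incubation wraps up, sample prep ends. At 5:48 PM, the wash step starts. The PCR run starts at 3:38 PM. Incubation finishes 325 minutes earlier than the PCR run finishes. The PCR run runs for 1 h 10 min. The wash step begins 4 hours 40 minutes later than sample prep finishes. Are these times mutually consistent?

Yes

The PCR run ends at 3:38 PM + 70 min = 4:48 PM.
Incubation ends at 4:48 PM − 325 min = 11:23 AM.
Sample prep ends at 11:23 AM + 105 min = 1:08 PM.
The wash step starts at 1:08 PM + 280 min = 5:48 PM.
That matches the stated 5:48 PM, so the schedule is consistent.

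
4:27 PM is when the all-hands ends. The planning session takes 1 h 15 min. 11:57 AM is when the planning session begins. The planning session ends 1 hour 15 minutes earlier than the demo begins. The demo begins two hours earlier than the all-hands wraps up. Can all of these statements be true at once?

The demo starts at 4:27 PM − 120 min = 2:27 PM.
The planning session ends at 2:27 PM − 75 min = 1:12 PM.
The planning session starts at 1:12 PM − 75 min = 11:57 AM.
That matches the stated 11:57 AM, so the schedule is consistent.

Yes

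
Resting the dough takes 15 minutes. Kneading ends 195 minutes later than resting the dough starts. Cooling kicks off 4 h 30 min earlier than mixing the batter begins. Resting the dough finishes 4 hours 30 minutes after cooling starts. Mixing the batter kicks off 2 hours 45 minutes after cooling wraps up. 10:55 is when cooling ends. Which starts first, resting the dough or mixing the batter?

Mixing the batter starts at 10:55 + 165 min = 13:40.
Cooling starts at 13:40 − 270 min = 09:10.
Resting the dough ends at 09:10 + 270 min = 13:40.
Resting the dough starts at 13:40 − 15 min = 13:25.
Resting the dough starts at 13:25 and mixing the batter starts at 13:40, so resting the dough is first.

resting the dough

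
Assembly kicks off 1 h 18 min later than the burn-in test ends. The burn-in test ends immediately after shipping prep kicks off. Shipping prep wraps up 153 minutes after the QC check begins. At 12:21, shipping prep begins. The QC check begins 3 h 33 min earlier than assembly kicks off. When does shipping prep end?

12:39

The burn-in test ends at 12:21.
Assembly starts at 12:21 + 78 min = 13:39.
The QC check starts at 13:39 − 213 min = 10:06.
Shipping prep ends at 10:06 + 153 min = 12:39.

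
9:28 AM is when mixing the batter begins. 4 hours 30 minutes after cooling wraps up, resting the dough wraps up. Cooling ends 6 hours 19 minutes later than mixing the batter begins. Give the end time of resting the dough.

Cooling ends at 9:28 AM + 379 min = 3:47 PM.
Resting the dough ends at 3:47 PM + 270 min = 8:17 PM.

8:17 PM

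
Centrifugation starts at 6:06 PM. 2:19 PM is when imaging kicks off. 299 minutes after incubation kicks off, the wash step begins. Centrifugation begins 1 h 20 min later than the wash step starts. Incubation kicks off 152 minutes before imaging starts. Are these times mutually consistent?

Incubation starts at 2:19 PM − 152 min = 11:47 AM.
The wash step starts at 11:47 AM + 299 min = 4:46 PM.
Centrifugation starts at 4:46 PM + 80 min = 6:06 PM.
That matches the stated 6:06 PM, so the schedule is consistent.

Yes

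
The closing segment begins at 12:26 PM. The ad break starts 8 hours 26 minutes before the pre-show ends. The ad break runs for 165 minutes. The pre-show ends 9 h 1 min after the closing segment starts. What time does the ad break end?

The pre-show ends at 12:26 PM + 541 min = 9:27 PM.
The ad break starts at 9:27 PM − 506 min = 1:01 PM.
The ad break ends at 1:01 PM + 165 min = 3:46 PM.

3:46 PM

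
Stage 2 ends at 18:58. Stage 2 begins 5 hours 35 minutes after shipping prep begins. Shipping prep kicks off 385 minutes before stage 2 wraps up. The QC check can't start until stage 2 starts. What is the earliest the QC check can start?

18:08

Shipping prep starts at 18:58 − 385 min = 12:33.
Stage 2 starts at 12:33 + 335 min = 18:08.
The QC check is bounded by stage 2, so the earliest it can start is 18:08.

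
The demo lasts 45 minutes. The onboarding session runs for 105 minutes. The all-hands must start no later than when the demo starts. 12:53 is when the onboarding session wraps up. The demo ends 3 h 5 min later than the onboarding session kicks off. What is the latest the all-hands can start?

13:28

The onboarding session starts at 12:53 − 105 min = 11:08.
The demo ends at 11:08 + 185 min = 14:13.
The demo starts at 14:13 − 45 min = 13:28.
The all-hands is bounded by the demo, so the latest it can start is 13:28.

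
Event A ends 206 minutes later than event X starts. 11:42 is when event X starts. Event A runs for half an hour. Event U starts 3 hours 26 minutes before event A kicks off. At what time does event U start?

11:12

Event A ends at 11:42 + 206 min = 15:08.
Event A starts at 15:08 − 30 min = 14:38.
Event U starts at 14:38 − 206 min = 11:12.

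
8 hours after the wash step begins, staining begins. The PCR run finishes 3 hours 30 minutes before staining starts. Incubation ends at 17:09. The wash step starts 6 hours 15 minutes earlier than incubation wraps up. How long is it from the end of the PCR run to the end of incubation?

The wash step starts at 17:09 − 375 min = 10:54.
Staining starts at 10:54 + 480 min = 18:54.
The PCR run ends at 18:54 − 210 min = 15:24.
From 15:24 to 17:09 is 1 h 45 min.

1 h 45 min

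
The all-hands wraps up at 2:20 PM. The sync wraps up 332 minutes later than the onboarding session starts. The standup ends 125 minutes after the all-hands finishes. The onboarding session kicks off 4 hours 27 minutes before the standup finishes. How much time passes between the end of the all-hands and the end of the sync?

The standup ends at 2:20 PM + 125 min = 4:25 PM.
The onboarding session starts at 4:25 PM − 267 min = 11:58 AM.
The sync ends at 11:58 AM + 332 min = 5:30 PM.
From 2:20 PM to 5:30 PM is 3 hours 10 minutes.

3 hours 10 minutes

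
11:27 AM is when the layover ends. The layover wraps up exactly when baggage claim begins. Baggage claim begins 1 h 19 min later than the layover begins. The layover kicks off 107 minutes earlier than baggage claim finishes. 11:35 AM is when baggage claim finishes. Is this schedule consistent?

The layover starts at 11:35 AM − 107 min = 9:48 AM.
Baggage claim starts at 9:48 AM + 79 min = 11:07 AM.
So the layover ends at 11:07 AM.
But the layover is also said to end at 11:27 AM — a 20-minute conflict.

No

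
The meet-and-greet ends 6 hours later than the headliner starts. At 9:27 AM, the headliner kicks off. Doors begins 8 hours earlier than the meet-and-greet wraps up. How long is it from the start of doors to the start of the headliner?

two hours

The meet-and-greet ends at 9:27 AM + 360 min = 3:27 PM.
Doors starts at 3:27 PM − 480 min = 7:27 AM.
From 7:27 AM to 9:27 AM is two hours.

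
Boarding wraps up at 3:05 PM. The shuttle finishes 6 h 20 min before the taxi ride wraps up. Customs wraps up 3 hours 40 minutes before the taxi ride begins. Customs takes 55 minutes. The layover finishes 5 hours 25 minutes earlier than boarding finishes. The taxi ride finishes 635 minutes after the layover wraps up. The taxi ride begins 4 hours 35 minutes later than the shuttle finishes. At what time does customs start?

The layover ends at 3:05 PM − 325 min = 9:40 AM.
The taxi ride ends at 9:40 AM + 635 min = 8:15 PM.
The shuttle ends at 8:15 PM − 380 min = 1:55 PM.
The taxi ride starts at 1:55 PM + 275 min = 6:30 PM.
Customs ends at 6:30 PM − 220 min = 2:50 PM.
Customs starts at 2:50 PM − 55 min = 1:55 PM.

1:55 PM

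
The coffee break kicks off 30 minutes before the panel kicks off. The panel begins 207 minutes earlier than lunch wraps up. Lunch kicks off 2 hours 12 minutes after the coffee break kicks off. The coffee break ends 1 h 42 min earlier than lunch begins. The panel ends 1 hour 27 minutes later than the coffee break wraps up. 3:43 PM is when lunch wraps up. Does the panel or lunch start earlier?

the panel

The panel starts at 3:43 PM − 207 min = 12:16 PM.
The coffee break starts at 12:16 PM − 30 min = 11:46 AM.
Lunch starts at 11:46 AM + 132 min = 1:58 PM.
The panel starts at 12:16 PM and lunch starts at 1:58 PM, so the panel is first.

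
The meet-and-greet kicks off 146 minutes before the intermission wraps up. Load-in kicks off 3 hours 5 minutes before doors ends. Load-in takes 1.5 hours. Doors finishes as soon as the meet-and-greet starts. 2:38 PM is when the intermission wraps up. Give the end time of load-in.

10:37 AM

The meet-and-greet starts at 2:38 PM − 146 min = 12:12 PM.
So doors ends at 12:12 PM.
Load-in starts at 12:12 PM − 185 min = 9:07 AM.
Load-in ends at 9:07 AM + 90 min = 10:37 AM.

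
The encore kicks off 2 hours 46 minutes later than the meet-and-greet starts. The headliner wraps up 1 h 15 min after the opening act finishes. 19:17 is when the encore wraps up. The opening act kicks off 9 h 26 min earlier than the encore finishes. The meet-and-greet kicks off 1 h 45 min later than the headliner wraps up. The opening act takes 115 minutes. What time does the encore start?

The opening act starts at 19:17 − 566 min = 09:51.
The opening act ends at 09:51 + 115 min = 11:46.
The headliner ends at 11:46 + 75 min = 13:01.
The meet-and-greet starts at 13:01 + 105 min = 14:46.
The encore starts at 14:46 + 166 min = 17:32.

17:32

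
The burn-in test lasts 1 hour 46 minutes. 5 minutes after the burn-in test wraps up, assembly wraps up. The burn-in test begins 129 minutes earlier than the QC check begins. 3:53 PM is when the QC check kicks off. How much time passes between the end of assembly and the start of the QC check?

The burn-in test starts at 3:53 PM − 129 min = 1:44 PM.
The burn-in test ends at 1:44 PM + 106 min = 3:30 PM.
Assembly ends at 3:30 PM + 5 min = 3:35 PM.
From 3:35 PM to 3:53 PM is 18 minutes.

18 minutes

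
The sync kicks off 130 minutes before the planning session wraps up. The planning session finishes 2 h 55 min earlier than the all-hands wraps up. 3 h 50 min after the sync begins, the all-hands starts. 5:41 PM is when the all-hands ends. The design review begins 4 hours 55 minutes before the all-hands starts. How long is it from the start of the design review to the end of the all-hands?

The planning session ends at 5:41 PM − 175 min = 2:46 PM.
The sync starts at 2:46 PM − 130 min = 12:36 PM.
The all-hands starts at 12:36 PM + 230 min = 4:26 PM.
The design review starts at 4:26 PM − 295 min = 11:31 AM.
From 11:31 AM to 5:41 PM is 6 hours 10 minutes.

6 hours 10 minutes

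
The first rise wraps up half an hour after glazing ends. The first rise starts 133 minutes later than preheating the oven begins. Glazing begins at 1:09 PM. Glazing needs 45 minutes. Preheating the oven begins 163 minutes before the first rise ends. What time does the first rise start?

1:54 PM

Glazing ends at 1:09 PM + 45 min = 1:54 PM.
The first rise ends at 1:54 PM + 30 min = 2:24 PM.
Preheating the oven starts at 2:24 PM − 163 min = 11:41 AM.
The first rise starts at 11:41 AM + 133 min = 1:54 PM.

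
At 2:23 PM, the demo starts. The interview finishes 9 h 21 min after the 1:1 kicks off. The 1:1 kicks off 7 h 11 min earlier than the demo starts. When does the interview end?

The 1:1 starts at 2:23 PM − 431 min = 7:12 AM.
The interview ends at 7:12 AM + 561 min = 4:33 PM.

4:33 PM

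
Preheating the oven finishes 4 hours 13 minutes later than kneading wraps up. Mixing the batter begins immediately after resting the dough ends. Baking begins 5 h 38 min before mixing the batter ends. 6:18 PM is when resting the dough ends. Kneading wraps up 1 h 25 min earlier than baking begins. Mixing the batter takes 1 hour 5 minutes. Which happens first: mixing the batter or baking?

baking

Mixing the batter starts at 6:18 PM.
Mixing the batter ends at 6:18 PM + 65 min = 7:23 PM.
Baking starts at 7:23 PM − 338 min = 1:45 PM.
Mixing the batter starts at 6:18 PM and baking starts at 1:45 PM, so baking is first.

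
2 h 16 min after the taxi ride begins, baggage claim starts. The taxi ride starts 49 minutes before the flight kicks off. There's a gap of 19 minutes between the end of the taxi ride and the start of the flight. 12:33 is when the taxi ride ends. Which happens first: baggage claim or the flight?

the flight

The flight starts at 12:33 + 19 min = 12:52.
The taxi ride starts at 12:52 − 49 min = 12:03.
Baggage claim starts at 12:03 + 136 min = 14:19.
Baggage claim starts at 14:19 and the flight starts at 12:52, so the flight is first.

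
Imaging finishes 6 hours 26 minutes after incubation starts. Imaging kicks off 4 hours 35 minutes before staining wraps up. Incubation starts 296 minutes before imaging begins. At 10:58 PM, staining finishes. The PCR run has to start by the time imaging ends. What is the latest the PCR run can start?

Imaging starts at 10:58 PM − 275 min = 6:23 PM.
Incubation starts at 6:23 PM − 296 min = 1:27 PM.
Imaging ends at 1:27 PM + 386 min = 7:53 PM.
The PCR run is bounded by imaging, so the latest it can start is 7:53 PM.

7:53 PM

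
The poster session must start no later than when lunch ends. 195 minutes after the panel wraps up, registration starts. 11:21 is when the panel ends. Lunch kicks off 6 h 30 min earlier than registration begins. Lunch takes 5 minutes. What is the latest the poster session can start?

08:11

Registration starts at 11:21 + 195 min = 14:36.
Lunch starts at 14:36 − 390 min = 08:06.
Lunch ends at 08:06 + 5 min = 08:11.
The poster session is bounded by lunch, so the latest it can start is 08:11.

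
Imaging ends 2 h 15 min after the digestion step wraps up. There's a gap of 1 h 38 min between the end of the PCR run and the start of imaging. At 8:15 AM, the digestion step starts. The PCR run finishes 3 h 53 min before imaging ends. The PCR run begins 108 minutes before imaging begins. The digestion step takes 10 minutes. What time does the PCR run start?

6:37 AM

The digestion step ends at 8:15 AM + 10 min = 8:25 AM.
Imaging ends at 8:25 AM + 135 min = 10:40 AM.
The PCR run ends at 10:40 AM − 233 min = 6:47 AM.
Imaging starts at 6:47 AM + 98 min = 8:25 AM.
The PCR run starts at 8:25 AM − 108 min = 6:37 AM.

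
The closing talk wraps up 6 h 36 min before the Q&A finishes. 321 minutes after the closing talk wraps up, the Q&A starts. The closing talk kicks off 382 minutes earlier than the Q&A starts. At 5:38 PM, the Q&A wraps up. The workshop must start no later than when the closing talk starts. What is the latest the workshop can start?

10:01 AM

The closing talk ends at 5:38 PM − 396 min = 11:02 AM.
The Q&A starts at 11:02 AM + 321 min = 4:23 PM.
The closing talk starts at 4:23 PM − 382 min = 10:01 AM.
The workshop is bounded by the closing talk, so the latest it can start is 10:01 AM.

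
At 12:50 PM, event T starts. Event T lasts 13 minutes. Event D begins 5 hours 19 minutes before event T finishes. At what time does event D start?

7:44 AM

Event T ends at 12:50 PM + 13 min = 1:03 PM.
Event D starts at 1:03 PM − 319 min = 7:44 AM.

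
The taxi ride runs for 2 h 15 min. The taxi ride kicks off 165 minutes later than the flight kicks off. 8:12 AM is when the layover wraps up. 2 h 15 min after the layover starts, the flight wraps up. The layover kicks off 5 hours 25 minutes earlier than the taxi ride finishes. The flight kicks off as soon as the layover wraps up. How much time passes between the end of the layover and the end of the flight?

The flight starts at 8:12 AM.
The taxi ride starts at 8:12 AM + 165 min = 10:57 AM.
The taxi ride ends at 10:57 AM + 135 min = 1:12 PM.
The layover starts at 1:12 PM − 325 min = 7:47 AM.
The flight ends at 7:47 AM + 135 min = 10:02 AM.
From 8:12 AM to 10:02 AM is 1 h 50 min.

1 h 50 min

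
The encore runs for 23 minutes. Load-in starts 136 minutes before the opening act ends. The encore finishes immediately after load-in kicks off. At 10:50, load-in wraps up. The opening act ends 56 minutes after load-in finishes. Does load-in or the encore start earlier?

the encore

The opening act ends at 10:50 + 56 min = 11:46.
Load-in starts at 11:46 − 136 min = 09:30.
So the encore ends at 09:30.
The encore starts at 09:30 − 23 min = 09:07.
Load-in starts at 09:30 and the encore starts at 09:07, so the encore is first.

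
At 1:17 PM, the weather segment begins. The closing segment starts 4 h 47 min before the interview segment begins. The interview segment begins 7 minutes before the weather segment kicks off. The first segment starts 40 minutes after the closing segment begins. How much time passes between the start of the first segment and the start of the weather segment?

The interview segment starts at 1:17 PM − 7 min = 1:10 PM.
The closing segment starts at 1:10 PM − 287 min = 8:23 AM.
The first segment starts at 8:23 AM + 40 min = 9:03 AM.
From 9:03 AM to 1:17 PM is 4 h 14 min.

4 h 14 min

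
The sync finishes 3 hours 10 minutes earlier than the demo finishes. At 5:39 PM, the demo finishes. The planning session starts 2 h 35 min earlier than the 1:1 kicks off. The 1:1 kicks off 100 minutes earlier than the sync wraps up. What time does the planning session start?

10:14 AM

The sync ends at 5:39 PM − 190 min = 2:29 PM.
The 1:1 starts at 2:29 PM − 100 min = 12:49 PM.
The planning session starts at 12:49 PM − 155 min = 10:14 AM.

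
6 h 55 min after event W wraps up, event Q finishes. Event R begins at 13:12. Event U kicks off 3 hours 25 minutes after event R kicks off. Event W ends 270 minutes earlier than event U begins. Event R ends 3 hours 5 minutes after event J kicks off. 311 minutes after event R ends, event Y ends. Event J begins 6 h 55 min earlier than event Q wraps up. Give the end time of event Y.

Event U starts at 13:12 + 205 min = 16:37.
Event W ends at 16:37 − 270 min = 12:07.
Event Q ends at 12:07 + 415 min = 19:02.
Event J starts at 19:02 − 415 min = 12:07.
Event R ends at 12:07 + 185 min = 15:12.
Event Y ends at 15:12 + 311 min = 20:23.

20:23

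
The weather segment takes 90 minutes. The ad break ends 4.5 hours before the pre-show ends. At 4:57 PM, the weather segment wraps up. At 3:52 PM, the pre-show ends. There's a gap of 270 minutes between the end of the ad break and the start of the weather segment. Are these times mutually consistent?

No

The ad break ends at 3:52 PM − 270 min = 11:22 AM.
The weather segment starts at 11:22 AM + 270 min = 3:52 PM.
The weather segment ends at 3:52 PM + 90 min = 5:22 PM.
But the weather segment is also said to end at 4:57 PM — a 25-minute conflict.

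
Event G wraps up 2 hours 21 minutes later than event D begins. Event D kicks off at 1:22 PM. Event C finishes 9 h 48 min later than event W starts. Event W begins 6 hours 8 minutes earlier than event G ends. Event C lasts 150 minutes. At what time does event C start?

4:53 PM

Event G ends at 1:22 PM + 141 min = 3:43 PM.
Event W starts at 3:43 PM − 368 min = 9:35 AM.
Event C ends at 9:35 AM + 588 min = 7:23 PM.
Event C starts at 7:23 PM − 150 min = 4:53 PM.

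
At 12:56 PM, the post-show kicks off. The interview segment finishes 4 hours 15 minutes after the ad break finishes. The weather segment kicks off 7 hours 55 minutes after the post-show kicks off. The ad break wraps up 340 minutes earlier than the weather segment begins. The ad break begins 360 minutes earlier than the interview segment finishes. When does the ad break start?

1:26 PM

The weather segment starts at 12:56 PM + 475 min = 8:51 PM.
The ad break ends at 8:51 PM − 340 min = 3:11 PM.
The interview segment ends at 3:11 PM + 255 min = 7:26 PM.
The ad break starts at 7:26 PM − 360 min = 1:26 PM.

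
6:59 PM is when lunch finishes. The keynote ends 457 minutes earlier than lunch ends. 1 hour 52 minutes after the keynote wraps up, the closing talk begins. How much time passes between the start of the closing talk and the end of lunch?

The keynote ends at 6:59 PM − 457 min = 11:22 AM.
The closing talk starts at 11:22 AM + 112 min = 1:14 PM.
From 1:14 PM to 6:59 PM is 5 hours 45 minutes.

5 hours 45 minutes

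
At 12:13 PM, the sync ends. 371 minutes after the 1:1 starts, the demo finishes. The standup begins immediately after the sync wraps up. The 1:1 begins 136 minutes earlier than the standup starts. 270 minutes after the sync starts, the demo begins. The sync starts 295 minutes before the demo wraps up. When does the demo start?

The standup starts at 12:13 PM.
The 1:1 starts at 12:13 PM − 136 min = 9:57 AM.
The demo ends at 9:57 AM + 371 min = 4:08 PM.
The sync starts at 4:08 PM − 295 min = 11:13 AM.
The demo starts at 11:13 AM + 270 min = 3:43 PM.

3:43 PM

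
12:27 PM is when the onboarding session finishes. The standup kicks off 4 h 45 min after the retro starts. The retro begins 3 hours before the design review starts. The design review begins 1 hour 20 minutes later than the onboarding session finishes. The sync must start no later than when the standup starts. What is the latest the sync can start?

The design review starts at 12:27 PM + 80 min = 1:47 PM.
The retro starts at 1:47 PM − 180 min = 10:47 AM.
The standup starts at 10:47 AM + 285 min = 3:32 PM.
The sync is bounded by the standup, so the latest it can start is 3:32 PM.

3:32 PM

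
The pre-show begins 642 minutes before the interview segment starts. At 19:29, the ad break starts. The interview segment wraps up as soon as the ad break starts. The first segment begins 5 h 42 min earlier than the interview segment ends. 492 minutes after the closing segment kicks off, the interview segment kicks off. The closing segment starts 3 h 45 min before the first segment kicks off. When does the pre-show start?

07:32

The interview segment ends at 19:29.
The first segment starts at 19:29 − 342 min = 13:47.
The closing segment starts at 13:47 − 225 min = 10:02.
The interview segment starts at 10:02 + 492 min = 18:14.
The pre-show starts at 18:14 − 642 min = 07:32.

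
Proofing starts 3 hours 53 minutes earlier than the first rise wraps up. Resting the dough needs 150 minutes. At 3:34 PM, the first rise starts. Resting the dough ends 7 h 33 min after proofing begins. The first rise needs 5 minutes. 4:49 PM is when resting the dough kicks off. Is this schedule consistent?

The first rise ends at 3:34 PM + 5 min = 3:39 PM.
Proofing starts at 3:39 PM − 233 min = 11:46 AM.
Resting the dough ends at 11:46 AM + 453 min = 7:19 PM.
Resting the dough starts at 7:19 PM − 150 min = 4:49 PM.
That matches the stated 4:49 PM, so the schedule is consistent.

Yes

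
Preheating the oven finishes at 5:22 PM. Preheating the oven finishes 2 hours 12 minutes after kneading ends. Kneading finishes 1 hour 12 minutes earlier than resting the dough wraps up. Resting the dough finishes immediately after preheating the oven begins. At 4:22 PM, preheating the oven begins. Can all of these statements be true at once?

Resting the dough ends at 4:22 PM.
Kneading ends at 4:22 PM − 72 min = 3:10 PM.
Preheating the oven ends at 3:10 PM + 132 min = 5:22 PM.
That matches the stated 5:22 PM, so the schedule is consistent.

Yes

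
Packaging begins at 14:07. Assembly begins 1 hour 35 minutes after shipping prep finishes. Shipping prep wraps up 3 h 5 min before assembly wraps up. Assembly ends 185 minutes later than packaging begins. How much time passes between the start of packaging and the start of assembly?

Assembly ends at 14:07 + 185 min = 17:12.
Shipping prep ends at 17:12 − 185 min = 14:07.
Assembly starts at 14:07 + 95 min = 15:42.
From 14:07 to 15:42 is 1 h 35 min.

1 h 35 min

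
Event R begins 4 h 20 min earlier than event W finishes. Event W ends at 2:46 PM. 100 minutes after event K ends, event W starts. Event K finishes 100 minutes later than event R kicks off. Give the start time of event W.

1:46 PM

Event R starts at 2:46 PM − 260 min = 10:26 AM.
Event K ends at 10:26 AM + 100 min = 12:06 PM.
Event W starts at 12:06 PM + 100 min = 1:46 PM.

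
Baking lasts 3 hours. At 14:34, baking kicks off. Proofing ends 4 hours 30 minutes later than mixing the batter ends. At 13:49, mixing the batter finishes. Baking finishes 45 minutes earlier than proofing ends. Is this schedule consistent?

Proofing ends at 13:49 + 270 min = 18:19.
Baking ends at 18:19 − 45 min = 17:34.
Baking starts at 17:34 − 180 min = 14:34.
That matches the stated 14:34, so the schedule is consistent.

Yes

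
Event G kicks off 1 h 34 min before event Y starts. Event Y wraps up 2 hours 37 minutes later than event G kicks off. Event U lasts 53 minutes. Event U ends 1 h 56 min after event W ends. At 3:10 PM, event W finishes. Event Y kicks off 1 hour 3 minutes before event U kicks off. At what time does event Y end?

4:13 PM

Event U ends at 3:10 PM + 116 min = 5:06 PM.
Event U starts at 5:06 PM − 53 min = 4:13 PM.
Event Y starts at 4:13 PM − 63 min = 3:10 PM.
Event G starts at 3:10 PM − 94 min = 1:36 PM.
Event Y ends at 1:36 PM + 157 min = 4:13 PM.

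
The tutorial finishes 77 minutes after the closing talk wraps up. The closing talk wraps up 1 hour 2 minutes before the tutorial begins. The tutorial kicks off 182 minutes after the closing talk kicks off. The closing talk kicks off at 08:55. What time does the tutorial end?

The tutorial starts at 08:55 + 182 min = 11:57.
The closing talk ends at 11:57 − 62 min = 10:55.
The tutorial ends at 10:55 + 77 min = 12:12.

12:12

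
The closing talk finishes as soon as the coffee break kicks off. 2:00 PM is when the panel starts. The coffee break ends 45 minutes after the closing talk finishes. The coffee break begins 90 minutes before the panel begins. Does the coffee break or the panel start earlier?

the coffee break

The coffee break starts at 2:00 PM − 90 min = 12:30 PM.
The coffee break starts at 12:30 PM and the panel starts at 2:00 PM, so the coffee break is first.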